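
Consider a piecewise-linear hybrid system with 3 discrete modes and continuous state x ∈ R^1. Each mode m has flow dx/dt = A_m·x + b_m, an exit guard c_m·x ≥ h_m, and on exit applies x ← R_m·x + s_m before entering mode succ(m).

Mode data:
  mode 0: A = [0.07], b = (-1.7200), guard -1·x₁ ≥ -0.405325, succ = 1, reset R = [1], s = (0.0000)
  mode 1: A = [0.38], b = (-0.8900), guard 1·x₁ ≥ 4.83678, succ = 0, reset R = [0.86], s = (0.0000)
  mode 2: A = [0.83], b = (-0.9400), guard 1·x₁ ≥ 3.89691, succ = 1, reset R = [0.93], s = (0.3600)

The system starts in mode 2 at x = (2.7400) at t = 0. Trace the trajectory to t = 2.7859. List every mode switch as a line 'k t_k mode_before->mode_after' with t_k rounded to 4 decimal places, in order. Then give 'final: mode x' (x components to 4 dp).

Mode 2: guard c·x = 3.8969 hit at Δt = 0.6532 (t = 0.6532), x⁻ = (3.8969) → reset → x⁺ = (3.9841), jump to mode 1
Mode 1: guard c·x = 4.8368 hit at Δt = 1.1006 (t = 1.7538), x⁻ = (4.8368) → reset → x⁺ = (4.1596), jump to mode 0
Mode 0: flow for 1.0321 to horizon, guard not reached → x = (2.6304)

1 0.6532 2->1
2 1.7538 1->0
final: 0 2.6304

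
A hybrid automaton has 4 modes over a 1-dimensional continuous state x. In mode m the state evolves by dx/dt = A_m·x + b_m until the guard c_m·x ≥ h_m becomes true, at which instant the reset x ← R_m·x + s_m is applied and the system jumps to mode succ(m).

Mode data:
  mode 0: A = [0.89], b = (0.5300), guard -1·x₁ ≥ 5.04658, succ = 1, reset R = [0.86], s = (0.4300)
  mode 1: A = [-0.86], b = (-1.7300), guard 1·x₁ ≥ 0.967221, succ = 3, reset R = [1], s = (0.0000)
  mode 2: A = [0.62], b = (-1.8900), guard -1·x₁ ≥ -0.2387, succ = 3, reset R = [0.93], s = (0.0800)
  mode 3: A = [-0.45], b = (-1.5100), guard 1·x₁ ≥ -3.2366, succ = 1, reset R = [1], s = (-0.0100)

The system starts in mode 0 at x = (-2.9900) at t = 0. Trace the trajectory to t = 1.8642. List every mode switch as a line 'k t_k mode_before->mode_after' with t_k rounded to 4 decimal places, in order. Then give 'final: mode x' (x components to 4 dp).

1 0.6966 0->1
final: 1 -2.7071

Mode 0: guard c·x = 5.0466 hit at Δt = 0.6966 (t = 0.6966), x⁻ = (-5.0466) → reset → x⁺ = (-3.9101), jump to mode 1
Mode 1: flow for 1.1676 to horizon, guard not reached → x = (-2.7071)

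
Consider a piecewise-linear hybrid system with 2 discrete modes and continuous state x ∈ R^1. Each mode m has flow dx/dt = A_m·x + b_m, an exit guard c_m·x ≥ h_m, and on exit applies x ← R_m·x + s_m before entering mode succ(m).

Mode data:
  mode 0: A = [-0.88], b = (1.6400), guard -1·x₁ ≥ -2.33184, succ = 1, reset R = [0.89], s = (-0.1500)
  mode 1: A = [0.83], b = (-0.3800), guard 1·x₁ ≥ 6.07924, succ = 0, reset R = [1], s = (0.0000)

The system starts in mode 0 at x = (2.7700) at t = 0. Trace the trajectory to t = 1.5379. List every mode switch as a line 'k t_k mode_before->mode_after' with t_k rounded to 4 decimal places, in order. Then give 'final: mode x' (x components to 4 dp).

1 0.7506 0->1
final: 1 3.2786

Mode 0: guard c·x = -2.3318 hit at Δt = 0.7506 (t = 0.7506), x⁻ = (2.3318) → reset → x⁺ = (1.9253), jump to mode 1
Mode 1: flow for 0.7873 to horizon, guard not reached → x = (3.2786)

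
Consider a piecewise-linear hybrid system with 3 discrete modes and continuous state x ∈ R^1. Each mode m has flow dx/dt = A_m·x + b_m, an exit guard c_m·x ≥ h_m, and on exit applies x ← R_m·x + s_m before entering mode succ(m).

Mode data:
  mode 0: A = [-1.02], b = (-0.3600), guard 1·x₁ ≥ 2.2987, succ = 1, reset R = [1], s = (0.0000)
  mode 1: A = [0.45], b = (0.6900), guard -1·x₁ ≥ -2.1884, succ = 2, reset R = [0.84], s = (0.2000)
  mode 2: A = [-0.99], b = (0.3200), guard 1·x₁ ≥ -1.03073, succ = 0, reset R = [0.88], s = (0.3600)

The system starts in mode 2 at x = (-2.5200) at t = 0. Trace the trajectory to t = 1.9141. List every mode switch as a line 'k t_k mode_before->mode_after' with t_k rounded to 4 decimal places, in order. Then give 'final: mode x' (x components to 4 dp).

1 0.7494 2->0
final: 0 -0.4121

Mode 2: guard c·x = -1.0307 hit at Δt = 0.7494 (t = 0.7494), x⁻ = (-1.0307) → reset → x⁺ = (-0.5470), jump to mode 0
Mode 0: flow for 1.1647 to horizon, guard not reached → x = (-0.4121)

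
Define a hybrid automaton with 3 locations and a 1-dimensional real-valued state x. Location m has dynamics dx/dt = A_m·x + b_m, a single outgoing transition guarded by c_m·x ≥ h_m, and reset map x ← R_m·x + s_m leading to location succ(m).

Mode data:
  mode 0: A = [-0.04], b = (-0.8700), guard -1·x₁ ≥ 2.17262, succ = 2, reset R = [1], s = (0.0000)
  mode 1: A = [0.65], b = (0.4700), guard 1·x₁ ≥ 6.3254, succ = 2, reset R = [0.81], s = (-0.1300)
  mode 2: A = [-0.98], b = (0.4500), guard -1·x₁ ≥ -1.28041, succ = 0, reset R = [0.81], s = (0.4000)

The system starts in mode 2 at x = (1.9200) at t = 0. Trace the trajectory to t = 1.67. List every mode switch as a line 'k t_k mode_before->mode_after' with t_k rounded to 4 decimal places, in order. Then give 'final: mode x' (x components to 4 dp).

Mode 2: guard c·x = -1.2804 hit at Δt = 0.5877 (t = 0.5877), x⁻ = (1.2804) → reset → x⁺ = (1.4371), jump to mode 0
Mode 0: flow for 1.0823 to horizon, guard not reached → x = (0.4547)

1 0.5877 2->0
final: 0 0.4547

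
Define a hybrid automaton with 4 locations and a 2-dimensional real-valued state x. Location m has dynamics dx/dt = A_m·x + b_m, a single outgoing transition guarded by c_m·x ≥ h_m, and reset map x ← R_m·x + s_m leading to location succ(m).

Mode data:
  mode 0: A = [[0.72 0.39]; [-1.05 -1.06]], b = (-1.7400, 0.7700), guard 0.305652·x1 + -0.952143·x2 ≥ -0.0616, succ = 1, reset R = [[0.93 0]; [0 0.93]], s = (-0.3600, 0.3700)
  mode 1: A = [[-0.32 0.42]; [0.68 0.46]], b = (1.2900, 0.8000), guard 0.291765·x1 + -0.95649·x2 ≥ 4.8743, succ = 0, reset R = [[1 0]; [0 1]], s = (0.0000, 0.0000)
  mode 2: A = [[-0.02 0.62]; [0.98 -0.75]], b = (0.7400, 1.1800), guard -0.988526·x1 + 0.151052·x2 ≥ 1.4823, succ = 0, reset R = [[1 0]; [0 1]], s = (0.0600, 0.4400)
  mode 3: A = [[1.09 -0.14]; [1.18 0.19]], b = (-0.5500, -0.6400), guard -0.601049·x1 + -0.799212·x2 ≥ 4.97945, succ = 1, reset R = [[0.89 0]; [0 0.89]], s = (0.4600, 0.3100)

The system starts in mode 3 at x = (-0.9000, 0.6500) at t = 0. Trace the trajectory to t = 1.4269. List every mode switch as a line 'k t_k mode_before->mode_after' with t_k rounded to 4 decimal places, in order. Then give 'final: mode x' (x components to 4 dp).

1 1.1143 3->1
final: 1 -2.8479 -3.3100

Mode 3: guard c·x = 4.9794 hit at Δt = 1.1143 (t = 1.1143), x⁻ = (-4.0783, -3.1633) → reset → x⁺ = (-3.1697, -2.5054), jump to mode 1
Mode 1: flow for 0.3126 to horizon, guard not reached → x = (-2.8479, -3.3100)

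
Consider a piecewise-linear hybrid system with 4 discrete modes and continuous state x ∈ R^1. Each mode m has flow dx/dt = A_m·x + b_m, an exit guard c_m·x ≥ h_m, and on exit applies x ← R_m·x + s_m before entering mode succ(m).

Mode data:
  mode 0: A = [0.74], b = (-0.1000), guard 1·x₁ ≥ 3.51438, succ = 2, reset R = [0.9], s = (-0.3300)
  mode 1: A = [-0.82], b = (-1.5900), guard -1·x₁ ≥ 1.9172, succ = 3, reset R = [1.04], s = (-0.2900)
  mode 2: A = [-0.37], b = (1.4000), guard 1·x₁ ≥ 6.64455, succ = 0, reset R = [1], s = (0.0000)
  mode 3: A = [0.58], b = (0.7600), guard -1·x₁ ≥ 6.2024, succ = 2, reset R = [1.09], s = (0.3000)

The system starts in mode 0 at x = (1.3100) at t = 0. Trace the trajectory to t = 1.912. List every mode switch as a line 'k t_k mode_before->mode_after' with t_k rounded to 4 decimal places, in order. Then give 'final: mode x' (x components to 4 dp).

Mode 0: guard c·x = 3.5144 hit at Δt = 1.4277 (t = 1.4277), x⁻ = (3.5144) → reset → x⁺ = (2.8329), jump to mode 2
Mode 2: flow for 0.4843 to horizon, guard not reached → x = (2.9889)

1 1.4277 0->2
final: 2 2.9889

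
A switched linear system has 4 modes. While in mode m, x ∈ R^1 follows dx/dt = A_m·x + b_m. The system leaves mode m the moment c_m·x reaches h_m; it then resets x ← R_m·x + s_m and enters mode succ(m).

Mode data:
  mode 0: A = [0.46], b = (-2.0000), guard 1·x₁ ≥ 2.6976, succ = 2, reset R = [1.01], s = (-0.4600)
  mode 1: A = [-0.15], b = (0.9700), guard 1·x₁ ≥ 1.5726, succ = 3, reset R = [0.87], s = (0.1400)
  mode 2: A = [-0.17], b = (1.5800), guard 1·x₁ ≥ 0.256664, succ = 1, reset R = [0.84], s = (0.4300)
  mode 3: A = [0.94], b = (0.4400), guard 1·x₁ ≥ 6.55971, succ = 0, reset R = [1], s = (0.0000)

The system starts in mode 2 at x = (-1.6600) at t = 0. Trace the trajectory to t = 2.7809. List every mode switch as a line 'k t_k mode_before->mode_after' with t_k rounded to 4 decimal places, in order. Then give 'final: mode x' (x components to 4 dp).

Mode 2: guard c·x = 0.2567 hit at Δt = 1.1314 (t = 1.1314), x⁻ = (0.2567) → reset → x⁺ = (0.6456), jump to mode 1
Mode 1: guard c·x = 1.5726 hit at Δt = 1.1564 (t = 2.2878), x⁻ = (1.5726) → reset → x⁺ = (1.5082), jump to mode 3
Mode 3: flow for 0.4931 to horizon, guard not reached → x = (2.6735)

1 1.1314 2->1
2 2.2878 1->3
final: 3 2.6735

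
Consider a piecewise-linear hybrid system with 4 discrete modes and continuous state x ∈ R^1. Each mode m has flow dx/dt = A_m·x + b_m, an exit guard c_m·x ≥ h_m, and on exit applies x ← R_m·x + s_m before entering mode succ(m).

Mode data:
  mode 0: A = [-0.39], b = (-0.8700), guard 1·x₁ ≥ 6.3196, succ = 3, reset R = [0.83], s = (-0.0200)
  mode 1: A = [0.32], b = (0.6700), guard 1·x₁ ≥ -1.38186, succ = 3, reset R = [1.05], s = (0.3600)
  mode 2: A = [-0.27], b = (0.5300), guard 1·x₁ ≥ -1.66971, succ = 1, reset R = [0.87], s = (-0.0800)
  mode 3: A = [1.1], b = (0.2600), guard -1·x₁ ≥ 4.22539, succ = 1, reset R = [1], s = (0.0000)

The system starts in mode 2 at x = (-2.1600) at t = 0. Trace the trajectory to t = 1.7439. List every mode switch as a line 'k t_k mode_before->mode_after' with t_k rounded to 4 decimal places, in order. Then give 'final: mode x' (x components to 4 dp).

1 0.4689 2->1
2 1.2127 1->3
final: 3 -1.7693

Mode 2: guard c·x = -1.6697 hit at Δt = 0.4689 (t = 0.4689), x⁻ = (-1.6697) → reset → x⁺ = (-1.5326), jump to mode 1
Mode 1: guard c·x = -1.3819 hit at Δt = 0.7438 (t = 1.2127), x⁻ = (-1.3819) → reset → x⁺ = (-1.0910), jump to mode 3
Mode 3: flow for 0.5312 to horizon, guard not reached → x = (-1.7693)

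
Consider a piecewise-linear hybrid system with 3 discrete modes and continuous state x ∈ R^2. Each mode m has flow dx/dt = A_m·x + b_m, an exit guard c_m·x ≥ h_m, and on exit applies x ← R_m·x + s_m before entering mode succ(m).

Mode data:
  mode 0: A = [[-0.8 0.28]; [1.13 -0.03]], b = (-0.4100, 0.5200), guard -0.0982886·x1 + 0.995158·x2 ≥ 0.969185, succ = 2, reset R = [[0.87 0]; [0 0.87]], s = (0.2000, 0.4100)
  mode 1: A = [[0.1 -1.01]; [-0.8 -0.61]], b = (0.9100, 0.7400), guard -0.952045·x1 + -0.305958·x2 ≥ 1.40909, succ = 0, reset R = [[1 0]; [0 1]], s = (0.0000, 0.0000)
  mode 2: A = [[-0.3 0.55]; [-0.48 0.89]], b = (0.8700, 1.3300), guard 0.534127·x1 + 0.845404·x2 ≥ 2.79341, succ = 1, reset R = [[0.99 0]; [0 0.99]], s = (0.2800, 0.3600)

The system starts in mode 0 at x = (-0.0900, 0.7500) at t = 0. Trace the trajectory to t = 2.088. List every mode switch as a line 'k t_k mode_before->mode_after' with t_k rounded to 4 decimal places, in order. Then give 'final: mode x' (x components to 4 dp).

Mode 0: guard c·x = 0.9692 hit at Δt = 0.5813 (t = 0.5813), x⁻ = (-0.1344, 0.9606) → reset → x⁺ = (0.0831, 1.2457), jump to mode 2
Mode 2: guard c·x = 2.7934 hit at Δt = 0.5120 (t = 1.0933), x⁻ = (0.9917, 2.6777) → reset → x⁺ = (1.2618, 3.0109), jump to mode 1
Mode 1: flow for 0.9947 to horizon, guard not reached → x = (-0.1278, 1.9407)

1 0.5813 0->2
2 1.0933 2->1
final: 1 -0.1278 1.9407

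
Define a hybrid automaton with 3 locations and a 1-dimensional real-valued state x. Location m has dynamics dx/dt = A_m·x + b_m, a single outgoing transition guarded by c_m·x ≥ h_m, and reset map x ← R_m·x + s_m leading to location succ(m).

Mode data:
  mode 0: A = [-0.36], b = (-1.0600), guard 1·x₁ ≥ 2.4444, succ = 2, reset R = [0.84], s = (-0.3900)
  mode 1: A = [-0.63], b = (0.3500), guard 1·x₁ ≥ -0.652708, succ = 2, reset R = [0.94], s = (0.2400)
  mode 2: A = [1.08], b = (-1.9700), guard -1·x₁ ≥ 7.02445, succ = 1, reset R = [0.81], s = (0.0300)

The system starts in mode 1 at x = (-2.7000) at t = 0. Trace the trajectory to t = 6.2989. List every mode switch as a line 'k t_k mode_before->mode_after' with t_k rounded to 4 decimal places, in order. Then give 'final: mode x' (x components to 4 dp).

Mode 1: guard c·x = -0.6527 hit at Δt = 1.5733 (t = 1.5733), x⁻ = (-0.6527) → reset → x⁺ = (-0.3735), jump to mode 2
Mode 2: guard c·x = 7.0244 hit at Δt = 1.2897 (t = 2.8630), x⁻ = (-7.0244) → reset → x⁺ = (-5.6598), jump to mode 1
Mode 1: guard c·x = -0.6527 hit at Δt = 2.5997 (t = 5.4627), x⁻ = (-0.6527) → reset → x⁺ = (-0.3735), jump to mode 2
Mode 2: flow for 0.8362 to horizon, guard not reached → x = (-3.5977)

1 1.5733 1->2
2 2.8630 2->1
3 5.4627 1->2
final: 2 -3.5977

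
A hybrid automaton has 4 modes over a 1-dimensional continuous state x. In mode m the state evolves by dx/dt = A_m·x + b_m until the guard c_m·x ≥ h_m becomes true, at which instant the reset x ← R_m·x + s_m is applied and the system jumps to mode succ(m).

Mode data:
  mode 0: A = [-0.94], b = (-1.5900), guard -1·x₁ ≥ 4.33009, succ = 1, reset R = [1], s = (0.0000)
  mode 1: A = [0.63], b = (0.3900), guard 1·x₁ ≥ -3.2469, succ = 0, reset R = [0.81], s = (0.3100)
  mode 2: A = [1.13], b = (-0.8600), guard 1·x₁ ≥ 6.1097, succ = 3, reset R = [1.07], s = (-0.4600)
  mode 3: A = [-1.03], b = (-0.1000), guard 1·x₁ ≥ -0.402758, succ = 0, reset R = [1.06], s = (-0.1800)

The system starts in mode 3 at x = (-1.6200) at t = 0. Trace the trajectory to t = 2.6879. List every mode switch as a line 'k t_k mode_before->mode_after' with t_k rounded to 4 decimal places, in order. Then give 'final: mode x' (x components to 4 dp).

Mode 3: guard c·x = -0.4028 hit at Δt = 1.5591 (t = 1.5591), x⁻ = (-0.4028) → reset → x⁺ = (-0.6069), jump to mode 0
Mode 0: flow for 1.1288 to horizon, guard not reached → x = (-1.3161)

1 1.5591 3->0
final: 0 -1.3161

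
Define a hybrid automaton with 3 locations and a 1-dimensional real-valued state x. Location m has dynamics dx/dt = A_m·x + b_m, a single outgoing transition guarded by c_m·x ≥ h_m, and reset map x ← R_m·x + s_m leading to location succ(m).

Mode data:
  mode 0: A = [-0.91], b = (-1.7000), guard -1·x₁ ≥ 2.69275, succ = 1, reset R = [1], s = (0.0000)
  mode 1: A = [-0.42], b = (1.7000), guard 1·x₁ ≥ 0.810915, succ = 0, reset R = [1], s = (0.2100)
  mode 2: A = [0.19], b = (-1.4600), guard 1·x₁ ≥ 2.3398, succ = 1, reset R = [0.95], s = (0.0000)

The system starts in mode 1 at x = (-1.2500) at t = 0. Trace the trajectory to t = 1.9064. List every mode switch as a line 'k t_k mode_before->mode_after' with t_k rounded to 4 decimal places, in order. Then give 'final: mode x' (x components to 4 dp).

1 1.1731 1->0
final: 0 -0.3858

Mode 1: guard c·x = 0.8109 hit at Δt = 1.1731 (t = 1.1731), x⁻ = (0.8109) → reset → x⁺ = (1.0209), jump to mode 0
Mode 0: flow for 0.7333 to horizon, guard not reached → x = (-0.3858)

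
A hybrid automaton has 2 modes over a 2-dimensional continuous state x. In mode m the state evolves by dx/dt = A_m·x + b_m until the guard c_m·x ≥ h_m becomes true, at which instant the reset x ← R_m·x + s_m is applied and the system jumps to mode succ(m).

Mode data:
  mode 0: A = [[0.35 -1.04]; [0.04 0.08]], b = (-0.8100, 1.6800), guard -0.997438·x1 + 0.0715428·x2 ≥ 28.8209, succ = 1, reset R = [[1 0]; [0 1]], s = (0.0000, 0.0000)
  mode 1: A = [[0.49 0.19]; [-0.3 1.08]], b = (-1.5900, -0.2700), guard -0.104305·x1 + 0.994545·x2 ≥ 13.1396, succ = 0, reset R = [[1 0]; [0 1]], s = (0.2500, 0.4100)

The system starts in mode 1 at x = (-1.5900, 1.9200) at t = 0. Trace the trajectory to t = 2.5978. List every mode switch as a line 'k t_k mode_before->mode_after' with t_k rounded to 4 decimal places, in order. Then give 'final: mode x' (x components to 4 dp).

1 1.5610 1->0
final: 0 -26.1939 15.4382

Mode 1: guard c·x = 13.1396 hit at Δt = 1.5610 (t = 1.5610), x⁻ = (-4.8708, 12.7008) → reset → x⁺ = (-4.6208, 13.1108), jump to mode 0
Mode 0: flow for 1.0368 to horizon, guard not reached → x = (-26.1939, 15.4382)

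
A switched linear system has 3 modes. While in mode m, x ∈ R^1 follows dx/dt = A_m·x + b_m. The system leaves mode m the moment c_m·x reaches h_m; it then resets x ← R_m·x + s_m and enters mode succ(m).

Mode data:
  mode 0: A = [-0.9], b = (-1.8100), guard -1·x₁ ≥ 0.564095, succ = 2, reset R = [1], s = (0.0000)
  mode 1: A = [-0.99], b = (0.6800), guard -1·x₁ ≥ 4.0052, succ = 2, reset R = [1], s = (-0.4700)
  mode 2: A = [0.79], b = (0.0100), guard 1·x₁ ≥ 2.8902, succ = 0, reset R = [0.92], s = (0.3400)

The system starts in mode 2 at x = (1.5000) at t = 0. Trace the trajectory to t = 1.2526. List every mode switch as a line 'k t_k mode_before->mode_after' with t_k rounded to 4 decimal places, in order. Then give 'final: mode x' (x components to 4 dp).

1 0.8251 2->0
final: 0 1.3989

Mode 2: guard c·x = 2.8902 hit at Δt = 0.8251 (t = 0.8251), x⁻ = (2.8902) → reset → x⁺ = (2.9990), jump to mode 0
Mode 0: flow for 0.4275 to horizon, guard not reached → x = (1.3989)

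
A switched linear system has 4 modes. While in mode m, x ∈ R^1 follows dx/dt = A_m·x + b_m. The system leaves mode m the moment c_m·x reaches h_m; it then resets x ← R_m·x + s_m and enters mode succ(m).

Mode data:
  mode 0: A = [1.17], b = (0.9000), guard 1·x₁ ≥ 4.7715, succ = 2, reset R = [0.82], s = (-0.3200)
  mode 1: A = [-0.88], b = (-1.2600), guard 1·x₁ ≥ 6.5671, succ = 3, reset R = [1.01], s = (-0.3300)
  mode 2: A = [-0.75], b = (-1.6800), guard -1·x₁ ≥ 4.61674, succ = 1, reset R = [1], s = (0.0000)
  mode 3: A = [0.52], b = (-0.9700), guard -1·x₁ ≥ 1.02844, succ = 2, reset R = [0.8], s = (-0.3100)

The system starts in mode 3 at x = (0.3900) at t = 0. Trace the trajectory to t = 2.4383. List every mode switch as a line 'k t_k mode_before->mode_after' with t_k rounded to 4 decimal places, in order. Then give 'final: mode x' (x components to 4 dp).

Mode 3: guard c·x = 1.0284 hit at Δt = 1.2955 (t = 1.2955), x⁻ = (-1.0284) → reset → x⁺ = (-1.1328), jump to mode 2
Mode 2: flow for 1.1428 to horizon, guard not reached → x = (-1.7701)

1 1.2955 3->2
final: 2 -1.7701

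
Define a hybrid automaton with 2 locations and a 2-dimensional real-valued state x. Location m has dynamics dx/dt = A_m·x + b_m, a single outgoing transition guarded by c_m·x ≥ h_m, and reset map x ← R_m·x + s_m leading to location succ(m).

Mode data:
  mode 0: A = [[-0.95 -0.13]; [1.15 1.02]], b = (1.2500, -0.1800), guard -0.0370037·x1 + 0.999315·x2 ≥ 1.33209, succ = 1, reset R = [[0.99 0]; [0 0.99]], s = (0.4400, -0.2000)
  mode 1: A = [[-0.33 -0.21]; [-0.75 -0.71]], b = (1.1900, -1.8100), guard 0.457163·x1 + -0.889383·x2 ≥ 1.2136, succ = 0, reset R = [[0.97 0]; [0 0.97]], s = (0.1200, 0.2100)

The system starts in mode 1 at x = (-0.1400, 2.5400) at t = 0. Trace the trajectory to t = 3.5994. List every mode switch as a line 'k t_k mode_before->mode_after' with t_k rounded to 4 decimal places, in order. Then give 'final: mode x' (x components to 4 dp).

Mode 1: guard c·x = 1.2136 hit at Δt = 1.2915 (t = 1.2915), x⁻ = (1.0327, -0.8337) → reset → x⁺ = (1.1218, -0.5987), jump to mode 0
Mode 0: guard c·x = 1.3321 hit at Δt = 1.4513 (t = 2.7428), x⁻ = (1.2301, 1.3786) → reset → x⁺ = (1.6578, 1.1648), jump to mode 1
Mode 1: guard c·x = 1.2136 hit at Δt = 0.4580 (t = 3.2008), x⁻ = (1.9012, -0.3873) → reset → x⁺ = (1.9642, -0.1657), jump to mode 0
Mode 0: flow for 0.3986 to horizon, guard not reached → x = (1.7477, 0.7149)

1 1.2915 1->0
2 2.7428 0->1
3 3.2008 1->0
final: 0 1.7477 0.7149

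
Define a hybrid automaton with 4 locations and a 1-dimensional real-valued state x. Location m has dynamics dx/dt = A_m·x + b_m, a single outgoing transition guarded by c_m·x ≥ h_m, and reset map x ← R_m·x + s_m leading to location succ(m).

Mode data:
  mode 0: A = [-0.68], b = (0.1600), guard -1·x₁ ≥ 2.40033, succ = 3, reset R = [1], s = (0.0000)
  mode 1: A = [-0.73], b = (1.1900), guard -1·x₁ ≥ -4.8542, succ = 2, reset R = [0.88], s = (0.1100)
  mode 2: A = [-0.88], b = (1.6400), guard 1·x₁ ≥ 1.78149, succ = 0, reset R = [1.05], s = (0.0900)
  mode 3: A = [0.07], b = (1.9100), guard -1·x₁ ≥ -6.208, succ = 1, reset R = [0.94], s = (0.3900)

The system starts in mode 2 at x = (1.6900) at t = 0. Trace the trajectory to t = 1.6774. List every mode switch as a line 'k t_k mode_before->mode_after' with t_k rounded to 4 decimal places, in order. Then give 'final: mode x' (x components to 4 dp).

Mode 2: guard c·x = 1.7815 hit at Δt = 0.8505 (t = 0.8505), x⁻ = (1.7815) → reset → x⁺ = (1.9606), jump to mode 0
Mode 0: flow for 0.8269 to horizon, guard not reached → x = (1.2185)

1 0.8505 2->0
final: 0 1.2185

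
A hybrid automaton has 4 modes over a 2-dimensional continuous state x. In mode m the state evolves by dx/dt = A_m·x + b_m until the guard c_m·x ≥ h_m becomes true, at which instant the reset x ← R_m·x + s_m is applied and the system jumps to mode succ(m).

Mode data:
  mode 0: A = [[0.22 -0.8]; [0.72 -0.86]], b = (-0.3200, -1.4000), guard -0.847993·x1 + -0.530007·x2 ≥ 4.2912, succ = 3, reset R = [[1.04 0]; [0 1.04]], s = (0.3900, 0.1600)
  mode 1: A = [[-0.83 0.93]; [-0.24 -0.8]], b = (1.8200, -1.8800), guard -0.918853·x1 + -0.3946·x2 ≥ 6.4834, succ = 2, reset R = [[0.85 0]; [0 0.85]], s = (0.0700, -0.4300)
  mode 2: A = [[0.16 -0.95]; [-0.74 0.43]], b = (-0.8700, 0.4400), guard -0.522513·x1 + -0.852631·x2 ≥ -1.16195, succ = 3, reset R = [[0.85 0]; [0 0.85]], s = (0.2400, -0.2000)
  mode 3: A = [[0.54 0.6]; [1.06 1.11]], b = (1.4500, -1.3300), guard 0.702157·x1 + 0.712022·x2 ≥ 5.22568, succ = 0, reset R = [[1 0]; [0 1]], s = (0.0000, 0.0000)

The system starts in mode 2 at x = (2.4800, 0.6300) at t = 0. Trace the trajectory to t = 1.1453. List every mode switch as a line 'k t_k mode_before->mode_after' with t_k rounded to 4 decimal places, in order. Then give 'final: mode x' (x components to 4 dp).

Mode 2: guard c·x = -1.1620 hit at Δt = 0.4939 (t = 0.4939), x⁻ = (2.0583, 0.1014) → reset → x⁺ = (1.9895, -0.1138), jump to mode 3
Mode 3: flow for 0.6514 to horizon, guard not reached → x = (4.1350, 1.3589)

1 0.4939 2->3
final: 3 4.1350 1.3589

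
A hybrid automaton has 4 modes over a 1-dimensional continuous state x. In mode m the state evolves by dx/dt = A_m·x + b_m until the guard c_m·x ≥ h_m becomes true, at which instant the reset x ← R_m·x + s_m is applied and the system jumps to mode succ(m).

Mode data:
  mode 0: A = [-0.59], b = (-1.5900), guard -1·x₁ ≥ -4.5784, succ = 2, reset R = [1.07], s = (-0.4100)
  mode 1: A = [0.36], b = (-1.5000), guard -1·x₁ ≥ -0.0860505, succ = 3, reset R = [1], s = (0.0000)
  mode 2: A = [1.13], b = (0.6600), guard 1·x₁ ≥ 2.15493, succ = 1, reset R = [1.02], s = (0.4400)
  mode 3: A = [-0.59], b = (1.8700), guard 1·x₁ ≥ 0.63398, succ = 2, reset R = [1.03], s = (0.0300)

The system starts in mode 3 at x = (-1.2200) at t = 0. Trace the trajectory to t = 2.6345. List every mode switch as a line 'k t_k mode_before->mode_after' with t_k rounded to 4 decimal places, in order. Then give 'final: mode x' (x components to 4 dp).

Mode 3: guard c·x = 0.6340 hit at Δt = 0.9302 (t = 0.9302), x⁻ = (0.6340) → reset → x⁺ = (0.6830), jump to mode 2
Mode 2: guard c·x = 2.1549 hit at Δt = 0.6822 (t = 1.6124), x⁻ = (2.1549) → reset → x⁺ = (2.6380), jump to mode 1
Mode 1: flow for 1.0221 to horizon, guard not reached → x = (1.9581)

1 0.9302 3->2
2 1.6124 2->1
final: 1 1.9581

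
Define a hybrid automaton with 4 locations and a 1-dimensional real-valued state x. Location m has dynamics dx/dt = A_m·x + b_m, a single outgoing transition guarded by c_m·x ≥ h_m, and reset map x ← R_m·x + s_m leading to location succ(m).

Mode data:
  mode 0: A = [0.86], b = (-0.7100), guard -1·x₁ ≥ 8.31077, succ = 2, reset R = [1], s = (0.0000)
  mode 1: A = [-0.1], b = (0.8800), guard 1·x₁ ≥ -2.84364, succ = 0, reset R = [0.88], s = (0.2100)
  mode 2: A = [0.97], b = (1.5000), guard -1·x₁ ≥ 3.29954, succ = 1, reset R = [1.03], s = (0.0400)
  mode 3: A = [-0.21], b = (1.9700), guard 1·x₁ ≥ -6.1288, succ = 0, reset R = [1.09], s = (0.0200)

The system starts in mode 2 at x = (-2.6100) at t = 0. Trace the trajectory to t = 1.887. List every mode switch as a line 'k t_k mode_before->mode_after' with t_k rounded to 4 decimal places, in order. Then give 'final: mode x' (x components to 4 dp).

1 0.5152 2->1
2 0.9479 1->0
final: 0 -6.1667

Mode 2: guard c·x = 3.2995 hit at Δt = 0.5152 (t = 0.5152), x⁻ = (-3.2995) → reset → x⁺ = (-3.3585), jump to mode 1
Mode 1: guard c·x = -2.8436 hit at Δt = 0.4327 (t = 0.9479), x⁻ = (-2.8436) → reset → x⁺ = (-2.2924), jump to mode 0
Mode 0: flow for 0.9391 to horizon, guard not reached → x = (-6.1667)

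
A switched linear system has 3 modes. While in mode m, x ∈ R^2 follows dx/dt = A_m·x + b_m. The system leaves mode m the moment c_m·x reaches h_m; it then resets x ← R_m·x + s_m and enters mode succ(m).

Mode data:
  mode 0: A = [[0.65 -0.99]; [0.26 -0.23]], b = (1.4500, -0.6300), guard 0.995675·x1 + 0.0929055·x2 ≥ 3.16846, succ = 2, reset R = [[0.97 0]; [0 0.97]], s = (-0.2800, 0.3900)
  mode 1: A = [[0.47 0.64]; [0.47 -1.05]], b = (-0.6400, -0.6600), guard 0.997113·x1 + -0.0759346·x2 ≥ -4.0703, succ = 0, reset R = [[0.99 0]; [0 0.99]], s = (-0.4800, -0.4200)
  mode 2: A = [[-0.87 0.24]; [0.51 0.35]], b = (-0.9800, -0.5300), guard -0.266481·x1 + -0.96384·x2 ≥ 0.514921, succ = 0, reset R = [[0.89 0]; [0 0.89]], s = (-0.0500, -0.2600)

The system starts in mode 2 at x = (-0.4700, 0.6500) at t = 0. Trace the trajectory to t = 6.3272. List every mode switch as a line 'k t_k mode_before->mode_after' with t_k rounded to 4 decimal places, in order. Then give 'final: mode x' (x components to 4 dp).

Mode 2: guard c·x = 0.5149 hit at Δt = 1.1869 (t = 1.1869), x⁻ = (-0.8662, -0.2948) → reset → x⁺ = (-0.8209, -0.5223), jump to mode 0
Mode 0: guard c·x = 3.1685 hit at Δt = 1.4479 (t = 2.6348), x⁻ = (3.2604, -0.8381) → reset → x⁺ = (2.8826, -0.4229), jump to mode 2
Mode 2: guard c·x = 0.5149 hit at Δt = 1.4619 (t = 4.0967), x⁻ = (-0.0630, -0.5168) → reset → x⁺ = (-0.1061, -0.7200), jump to mode 0
Mode 0: guard c·x = 3.1685 hit at Δt = 1.0589 (t = 5.1556), x⁻ = (3.2572, -0.8037) → reset → x⁺ = (2.8795, -0.3896), jump to mode 2
Mode 2: flow for 1.1716 to horizon, guard not reached → x = (0.2826, -0.2836)

1 1.1869 2->0
2 2.6348 0->2
3 4.0967 2->0
4 5.1556 0->2
final: 2 0.2826 -0.2836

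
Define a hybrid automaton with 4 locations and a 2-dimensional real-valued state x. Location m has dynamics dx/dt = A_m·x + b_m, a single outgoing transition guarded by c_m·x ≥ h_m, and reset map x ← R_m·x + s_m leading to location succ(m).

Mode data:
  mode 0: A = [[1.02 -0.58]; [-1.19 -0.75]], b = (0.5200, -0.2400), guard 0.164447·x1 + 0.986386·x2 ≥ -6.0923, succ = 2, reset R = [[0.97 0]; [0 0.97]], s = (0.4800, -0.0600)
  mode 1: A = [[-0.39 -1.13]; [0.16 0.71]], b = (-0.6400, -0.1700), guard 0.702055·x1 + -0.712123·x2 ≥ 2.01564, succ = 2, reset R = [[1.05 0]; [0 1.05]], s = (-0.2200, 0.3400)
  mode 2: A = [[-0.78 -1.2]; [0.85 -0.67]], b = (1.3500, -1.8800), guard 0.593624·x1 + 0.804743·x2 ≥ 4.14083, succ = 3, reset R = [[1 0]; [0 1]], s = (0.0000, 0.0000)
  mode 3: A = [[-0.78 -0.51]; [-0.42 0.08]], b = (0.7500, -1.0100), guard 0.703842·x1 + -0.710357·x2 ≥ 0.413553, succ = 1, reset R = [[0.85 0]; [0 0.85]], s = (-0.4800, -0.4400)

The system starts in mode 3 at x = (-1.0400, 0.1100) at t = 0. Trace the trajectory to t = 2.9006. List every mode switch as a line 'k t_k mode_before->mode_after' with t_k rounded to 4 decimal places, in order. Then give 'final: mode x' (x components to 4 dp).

1 0.8430 3->1
2 1.8703 1->2
final: 2 2.5617 -1.2291

Mode 3: guard c·x = 0.4136 hit at Δt = 0.8430 (t = 0.8430), x⁻ = (0.0000, -0.5822) → reset → x⁺ = (-0.4800, -0.9348), jump to mode 1
Mode 1: guard c·x = 2.0156 hit at Δt = 1.0273 (t = 1.8703), x⁻ = (0.6242, -2.2151) → reset → x⁺ = (0.4354, -1.9858), jump to mode 2
Mode 2: flow for 1.0303 to horizon, guard not reached → x = (2.5617, -1.2291)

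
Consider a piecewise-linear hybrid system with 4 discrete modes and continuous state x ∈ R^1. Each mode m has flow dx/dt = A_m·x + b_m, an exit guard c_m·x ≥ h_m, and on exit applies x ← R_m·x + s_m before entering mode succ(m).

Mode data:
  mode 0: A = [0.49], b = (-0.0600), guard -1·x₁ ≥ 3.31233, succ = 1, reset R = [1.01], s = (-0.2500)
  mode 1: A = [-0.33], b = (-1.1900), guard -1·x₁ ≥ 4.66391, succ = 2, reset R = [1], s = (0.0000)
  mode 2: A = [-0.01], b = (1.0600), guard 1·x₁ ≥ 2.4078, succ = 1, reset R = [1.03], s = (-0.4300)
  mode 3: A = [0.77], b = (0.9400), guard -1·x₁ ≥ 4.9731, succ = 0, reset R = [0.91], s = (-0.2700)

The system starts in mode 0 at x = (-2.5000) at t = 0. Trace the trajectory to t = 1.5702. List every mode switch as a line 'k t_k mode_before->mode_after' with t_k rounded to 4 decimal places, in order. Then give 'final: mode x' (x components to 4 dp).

1 0.5507 0->1
final: 1 -3.5985

Mode 0: guard c·x = 3.3123 hit at Δt = 0.5507 (t = 0.5507), x⁻ = (-3.3123) → reset → x⁺ = (-3.5955), jump to mode 1
Mode 1: flow for 1.0195 to horizon, guard not reached → x = (-3.5985)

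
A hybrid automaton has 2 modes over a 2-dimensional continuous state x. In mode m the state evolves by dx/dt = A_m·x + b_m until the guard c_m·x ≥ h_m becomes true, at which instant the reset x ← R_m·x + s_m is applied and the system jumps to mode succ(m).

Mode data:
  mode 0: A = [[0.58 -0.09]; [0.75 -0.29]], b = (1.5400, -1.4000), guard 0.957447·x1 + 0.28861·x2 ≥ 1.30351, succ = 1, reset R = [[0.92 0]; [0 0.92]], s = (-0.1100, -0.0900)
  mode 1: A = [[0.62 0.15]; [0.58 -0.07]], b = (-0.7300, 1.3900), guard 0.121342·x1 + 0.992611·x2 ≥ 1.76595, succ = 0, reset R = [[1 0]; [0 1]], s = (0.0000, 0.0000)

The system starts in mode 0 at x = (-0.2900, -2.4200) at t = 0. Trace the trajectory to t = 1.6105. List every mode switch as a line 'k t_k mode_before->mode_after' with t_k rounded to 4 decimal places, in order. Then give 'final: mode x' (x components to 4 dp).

Mode 0: guard c·x = 1.3035 hit at Δt = 1.0755 (t = 1.0755), x⁻ = (2.1085, -2.4783) → reset → x⁺ = (1.8298, -2.3700), jump to mode 1
Mode 1: flow for 0.5350 to horizon, guard not reached → x = (1.9233, -0.9850)

1 1.0755 0->1
final: 1 1.9233 -0.9850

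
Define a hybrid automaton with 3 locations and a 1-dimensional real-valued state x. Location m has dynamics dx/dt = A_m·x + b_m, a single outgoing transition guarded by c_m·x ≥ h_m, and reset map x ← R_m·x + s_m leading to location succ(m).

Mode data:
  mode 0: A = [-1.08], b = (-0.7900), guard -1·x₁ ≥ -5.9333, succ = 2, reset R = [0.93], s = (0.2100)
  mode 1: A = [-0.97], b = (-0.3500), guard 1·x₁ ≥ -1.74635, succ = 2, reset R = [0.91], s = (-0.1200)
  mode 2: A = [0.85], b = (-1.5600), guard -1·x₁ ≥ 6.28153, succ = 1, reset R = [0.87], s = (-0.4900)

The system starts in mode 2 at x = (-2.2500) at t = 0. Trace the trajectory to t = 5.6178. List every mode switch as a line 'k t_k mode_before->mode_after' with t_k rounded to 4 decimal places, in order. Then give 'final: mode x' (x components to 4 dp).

Mode 2: guard c·x = 6.2815 hit at Δt = 0.8077 (t = 0.8077), x⁻ = (-6.2815) → reset → x⁺ = (-5.9549), jump to mode 1
Mode 1: guard c·x = -1.7464 hit at Δt = 1.4388 (t = 2.2465), x⁻ = (-1.7463) → reset → x⁺ = (-1.7092), jump to mode 2
Mode 2: guard c·x = 6.2815 hit at Δt = 0.9748 (t = 3.2213), x⁻ = (-6.2815) → reset → x⁺ = (-5.9549), jump to mode 1
Mode 1: guard c·x = -1.7464 hit at Δt = 1.4388 (t = 4.6601), x⁻ = (-1.7463) → reset → x⁺ = (-1.7092), jump to mode 2
Mode 2: flow for 0.9577 to horizon, guard not reached → x = (-6.1649)

1 0.8077 2->1
2 2.2465 1->2
3 3.2213 2->1
4 4.6601 1->2
final: 2 -6.1649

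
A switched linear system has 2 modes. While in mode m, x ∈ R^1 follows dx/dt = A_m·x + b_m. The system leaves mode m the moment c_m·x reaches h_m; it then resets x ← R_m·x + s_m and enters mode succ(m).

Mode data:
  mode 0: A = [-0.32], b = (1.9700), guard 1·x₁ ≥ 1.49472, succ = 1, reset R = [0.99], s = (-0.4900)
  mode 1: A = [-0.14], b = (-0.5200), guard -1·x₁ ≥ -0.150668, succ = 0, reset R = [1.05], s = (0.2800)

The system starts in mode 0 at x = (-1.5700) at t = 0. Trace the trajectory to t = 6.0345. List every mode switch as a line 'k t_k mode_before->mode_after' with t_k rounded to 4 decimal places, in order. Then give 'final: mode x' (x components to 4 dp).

1 1.5790 0->1
2 2.9824 1->0
3 3.6208 0->1
4 5.0242 1->0
5 5.6626 0->1
final: 1 0.7511

Mode 0: guard c·x = 1.4947 hit at Δt = 1.5790 (t = 1.5790), x⁻ = (1.4947) → reset → x⁺ = (0.9898), jump to mode 1
Mode 1: guard c·x = -0.1507 hit at Δt = 1.4034 (t = 2.9824), x⁻ = (0.1507) → reset → x⁺ = (0.4382), jump to mode 0
Mode 0: guard c·x = 1.4947 hit at Δt = 0.6384 (t = 3.6208), x⁻ = (1.4947) → reset → x⁺ = (0.9898), jump to mode 1
Mode 1: guard c·x = -0.1507 hit at Δt = 1.4034 (t = 5.0242), x⁻ = (0.1507) → reset → x⁺ = (0.4382), jump to mode 0
Mode 0: guard c·x = 1.4947 hit at Δt = 0.6384 (t = 5.6626), x⁻ = (1.4947) → reset → x⁺ = (0.9898), jump to mode 1
Mode 1: flow for 0.3719 to horizon, guard not reached → x = (0.7511)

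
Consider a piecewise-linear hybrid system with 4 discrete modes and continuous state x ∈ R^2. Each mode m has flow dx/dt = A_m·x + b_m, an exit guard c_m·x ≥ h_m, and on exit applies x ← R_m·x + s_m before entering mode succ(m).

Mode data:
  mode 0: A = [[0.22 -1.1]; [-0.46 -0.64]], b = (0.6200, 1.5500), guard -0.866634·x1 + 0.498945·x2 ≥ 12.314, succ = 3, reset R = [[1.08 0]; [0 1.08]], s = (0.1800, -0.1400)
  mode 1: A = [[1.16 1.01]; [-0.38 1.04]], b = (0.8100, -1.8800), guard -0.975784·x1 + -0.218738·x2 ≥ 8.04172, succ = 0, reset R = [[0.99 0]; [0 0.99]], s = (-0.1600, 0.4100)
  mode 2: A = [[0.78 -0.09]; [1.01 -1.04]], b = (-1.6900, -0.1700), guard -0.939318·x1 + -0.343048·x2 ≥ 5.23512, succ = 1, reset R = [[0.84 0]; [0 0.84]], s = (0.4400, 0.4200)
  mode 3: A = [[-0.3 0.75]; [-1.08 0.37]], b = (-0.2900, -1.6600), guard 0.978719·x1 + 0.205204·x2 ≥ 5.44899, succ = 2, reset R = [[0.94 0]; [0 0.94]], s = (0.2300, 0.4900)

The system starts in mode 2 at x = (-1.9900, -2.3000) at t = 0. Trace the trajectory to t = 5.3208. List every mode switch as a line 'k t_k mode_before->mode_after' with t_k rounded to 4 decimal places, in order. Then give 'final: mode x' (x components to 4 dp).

1 0.6484 2->1
2 1.1715 1->0
3 2.7668 0->3
4 4.1250 3->2
final: 2 0.0817 5.2993

Mode 2: guard c·x = 5.2351 hit at Δt = 0.6484 (t = 0.6484), x⁻ = (-4.5413, -2.8257) → reset → x⁺ = (-3.3747, -1.9536), jump to mode 1
Mode 1: guard c·x = 8.0417 hit at Δt = 0.5231 (t = 1.1715), x⁻ = (-7.4887, -3.3573) → reset → x⁺ = (-7.5738, -2.9137), jump to mode 0
Mode 0: guard c·x = 12.3140 hit at Δt = 1.5953 (t = 2.7668), x⁻ = (-11.5986, 4.5341) → reset → x⁺ = (-12.3465, 4.7568), jump to mode 3
Mode 3: guard c·x = 5.4490 hit at Δt = 1.3582 (t = 4.1250), x⁻ = (1.9934, 17.0466) → reset → x⁺ = (2.1038, 16.5138), jump to mode 2
Mode 2: flow for 1.1958 to horizon, guard not reached → x = (0.0817, 5.2993)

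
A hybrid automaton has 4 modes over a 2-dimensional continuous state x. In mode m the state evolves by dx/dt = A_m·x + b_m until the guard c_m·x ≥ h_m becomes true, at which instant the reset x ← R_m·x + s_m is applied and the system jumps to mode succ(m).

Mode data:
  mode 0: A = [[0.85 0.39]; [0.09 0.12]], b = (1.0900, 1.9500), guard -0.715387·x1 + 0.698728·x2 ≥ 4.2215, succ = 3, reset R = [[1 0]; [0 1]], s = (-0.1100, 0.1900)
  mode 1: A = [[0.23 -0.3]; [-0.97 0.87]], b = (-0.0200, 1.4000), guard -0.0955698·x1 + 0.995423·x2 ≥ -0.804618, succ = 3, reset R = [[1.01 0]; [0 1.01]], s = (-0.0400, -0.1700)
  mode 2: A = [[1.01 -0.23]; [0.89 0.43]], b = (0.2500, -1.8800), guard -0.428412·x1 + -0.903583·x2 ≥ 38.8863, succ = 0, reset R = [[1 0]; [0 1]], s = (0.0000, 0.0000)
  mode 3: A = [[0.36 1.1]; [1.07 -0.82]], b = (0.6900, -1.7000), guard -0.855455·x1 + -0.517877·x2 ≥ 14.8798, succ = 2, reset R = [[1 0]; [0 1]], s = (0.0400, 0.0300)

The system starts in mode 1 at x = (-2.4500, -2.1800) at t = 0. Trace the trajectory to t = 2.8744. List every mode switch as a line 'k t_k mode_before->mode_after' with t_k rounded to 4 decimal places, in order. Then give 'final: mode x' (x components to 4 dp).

1 0.4831 1->3
2 2.0596 3->2
final: 2 -22.9199 -28.4326

Mode 1: guard c·x = -0.8046 hit at Δt = 0.4831 (t = 0.4831), x⁻ = (-2.4929, -1.0477) → reset → x⁺ = (-2.5578, -1.2281), jump to mode 3
Mode 3: guard c·x = 14.8798 hit at Δt = 1.5765 (t = 2.0596), x⁻ = (-12.2714, -8.4619) → reset → x⁺ = (-12.2314, -8.4319), jump to mode 2
Mode 2: flow for 0.8148 to horizon, guard not reached → x = (-22.9199, -28.4326)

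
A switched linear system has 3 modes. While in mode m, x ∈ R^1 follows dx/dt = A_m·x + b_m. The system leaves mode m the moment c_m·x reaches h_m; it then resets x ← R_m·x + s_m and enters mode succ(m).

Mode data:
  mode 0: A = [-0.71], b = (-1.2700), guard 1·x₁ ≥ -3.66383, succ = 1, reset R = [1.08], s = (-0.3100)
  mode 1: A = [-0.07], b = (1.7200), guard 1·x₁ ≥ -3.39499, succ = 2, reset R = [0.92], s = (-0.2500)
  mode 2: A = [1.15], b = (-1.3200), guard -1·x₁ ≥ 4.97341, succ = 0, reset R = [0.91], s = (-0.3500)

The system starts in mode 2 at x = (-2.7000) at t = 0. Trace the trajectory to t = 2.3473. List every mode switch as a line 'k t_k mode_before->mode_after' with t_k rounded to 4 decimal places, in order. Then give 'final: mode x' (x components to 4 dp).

Mode 2: guard c·x = 4.9734 hit at Δt = 0.4037 (t = 0.4037), x⁻ = (-4.9734) → reset → x⁺ = (-4.8758), jump to mode 0
Mode 0: guard c·x = -3.6638 hit at Δt = 0.7022 (t = 1.1059), x⁻ = (-3.6638) → reset → x⁺ = (-4.2669), jump to mode 1
Mode 1: guard c·x = -3.3950 hit at Δt = 0.4386 (t = 1.5445), x⁻ = (-3.3950) → reset → x⁺ = (-3.3734), jump to mode 2
Mode 2: guard c·x = 4.9734 hit at Δt = 0.2635 (t = 1.8080), x⁻ = (-4.9734) → reset → x⁺ = (-4.8758), jump to mode 0
Mode 0: flow for 0.5393 to horizon, guard not reached → x = (-3.8937)

1 0.4037 2->0
2 1.1059 0->1
3 1.5445 1->2
4 1.8080 2->0
final: 0 -3.8937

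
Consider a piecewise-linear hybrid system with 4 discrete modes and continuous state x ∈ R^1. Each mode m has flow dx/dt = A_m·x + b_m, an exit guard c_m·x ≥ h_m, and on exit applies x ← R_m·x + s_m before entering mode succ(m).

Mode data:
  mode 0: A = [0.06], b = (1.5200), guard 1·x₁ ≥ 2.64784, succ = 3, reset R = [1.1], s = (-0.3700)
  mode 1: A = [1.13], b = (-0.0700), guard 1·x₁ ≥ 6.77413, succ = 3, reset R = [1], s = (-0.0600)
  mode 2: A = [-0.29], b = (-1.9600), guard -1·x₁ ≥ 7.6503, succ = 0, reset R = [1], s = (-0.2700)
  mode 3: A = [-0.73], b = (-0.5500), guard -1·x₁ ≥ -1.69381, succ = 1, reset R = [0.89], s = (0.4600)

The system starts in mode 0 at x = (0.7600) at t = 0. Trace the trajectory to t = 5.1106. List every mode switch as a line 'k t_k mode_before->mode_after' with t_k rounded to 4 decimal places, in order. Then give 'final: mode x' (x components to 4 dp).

Mode 0: guard c·x = 2.6478 hit at Δt = 1.1642 (t = 1.1642), x⁻ = (2.6478) → reset → x⁺ = (2.5426), jump to mode 3
Mode 3: guard c·x = -1.6938 hit at Δt = 0.4079 (t = 1.5721), x⁻ = (1.6938) → reset → x⁺ = (1.9675), jump to mode 1
Mode 1: guard c·x = 6.7741 hit at Δt = 1.1143 (t = 2.6864), x⁻ = (6.7741) → reset → x⁺ = (6.7141), jump to mode 3
Mode 3: guard c·x = -1.6938 hit at Δt = 1.5282 (t = 4.2146), x⁻ = (1.6938) → reset → x⁺ = (1.9675), jump to mode 1
Mode 1: flow for 0.8960 to horizon, guard not reached → x = (5.3066)

1 1.1642 0->3
2 1.5721 3->1
3 2.6864 1->3
4 4.2146 3->1
final: 1 5.3066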